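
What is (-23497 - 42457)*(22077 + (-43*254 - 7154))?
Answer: -263881954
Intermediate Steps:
(-23497 - 42457)*(22077 + (-43*254 - 7154)) = -65954*(22077 + (-10922 - 7154)) = -65954*(22077 - 18076) = -65954*4001 = -263881954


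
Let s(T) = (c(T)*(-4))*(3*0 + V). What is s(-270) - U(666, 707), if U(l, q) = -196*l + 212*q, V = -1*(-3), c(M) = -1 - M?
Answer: -22576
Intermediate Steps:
V = 3
s(T) = 12 + 12*T (s(T) = ((-1 - T)*(-4))*(3*0 + 3) = (4 + 4*T)*(0 + 3) = (4 + 4*T)*3 = 12 + 12*T)
s(-270) - U(666, 707) = (12 + 12*(-270)) - (-196*666 + 212*707) = (12 - 3240) - (-130536 + 149884) = -3228 - 1*19348 = -3228 - 19348 = -22576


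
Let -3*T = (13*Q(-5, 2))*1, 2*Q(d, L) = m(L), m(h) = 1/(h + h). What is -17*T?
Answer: 221/24 ≈ 9.2083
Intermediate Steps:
m(h) = 1/(2*h)
Q(d, L) = 1/(4*L) (Q(d, L) = (1/(2*L))/2 = 1/(4*L))
T = -13/24 (T = -13*((¼)/2)/3 = -13*((¼)*(½))/3 = -13*(⅛)/3 = -13/24 ≈ -0.54167)
-17*T = -17*(-13/24) = 221/24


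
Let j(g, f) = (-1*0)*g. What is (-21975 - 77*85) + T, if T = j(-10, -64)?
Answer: -28520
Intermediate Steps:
j(g, f) = 0 (j(g, f) = 0*g = 0)
T = 0
(-21975 - 77*85) + T = (-21975 - 77*85) + 0 = (-21975 - 6545) + 0 = -28520 + 0 = -28520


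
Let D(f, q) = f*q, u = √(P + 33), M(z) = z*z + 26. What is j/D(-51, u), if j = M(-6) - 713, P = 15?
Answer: 217*√3/204 ≈ 1.8424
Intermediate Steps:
M(z) = 26 + z² (M(z) = z² + 26 = 26 + z²)
j = -651 (j = (26 + (-6)²) - 713 = (26 + 36) - 713 = 62 - 713 = -651)
u = 4*√3 (u = √(15 + 33) = √48 = 4*√3 ≈ 6.9282)
j/D(-51, u) = -651*(-√3/612) = -(-217)*√3/204 = 217*√3/204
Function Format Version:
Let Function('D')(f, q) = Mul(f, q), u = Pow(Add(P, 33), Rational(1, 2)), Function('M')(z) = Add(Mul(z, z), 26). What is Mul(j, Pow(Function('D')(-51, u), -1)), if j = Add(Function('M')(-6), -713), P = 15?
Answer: Mul(Rational(217, 204), Pow(3, Rational(1, 2))) ≈ 1.8424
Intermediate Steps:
Function('M')(z) = Add(26, Pow(z, 2)) (Function('M')(z) = Add(Pow(z, 2), 26) = Add(26, Pow(z, 2)))
j = -651 (j = Add(Add(26, Pow(-6, 2)), -713) = Add(Add(26, 36), -713) = Add(62, -713) = -651)
u = Mul(4, Pow(3, Rational(1, 2))) (u = Pow(Add(15, 33), Rational(1, 2)) = Pow(48, Rational(1, 2)) = Mul(4, Pow(3, Rational(1, 2))) ≈ 6.9282)
Mul(j, Pow(Function('D')(-51, u), -1)) = Mul(-651, Pow(Mul(-51, Mul(4, Pow(3, Rational(1, 2)))), -1)) = Mul(-651, Pow(Mul(-204, Pow(3, Rational(1, 2))), -1)) = Mul(-651, Mul(Rational(-1, 612), Pow(3, Rational(1, 2)))) = Mul(Rational(217, 204), Pow(3, Rational(1, 2)))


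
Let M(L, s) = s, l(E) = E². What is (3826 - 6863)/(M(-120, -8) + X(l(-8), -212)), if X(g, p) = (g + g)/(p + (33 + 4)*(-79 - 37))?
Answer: 1709831/4520 ≈ 378.28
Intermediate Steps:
X(g, p) = 2*g/(-4292 + p) (X(g, p) = (2*g)/(p + 37*(-116)) = (2*g)/(p - 4292) = (2*g)/(-4292 + p) = 2*g/(-4292 + p))
(3826 - 6863)/(M(-120, -8) + X(l(-8), -212)) = (3826 - 6863)/(-8 + 2*(-8)²/(-4292 - 212)) = -3037/(-8 + 2*64/(-4504)) = -3037/(-8 + 2*64*(-1/4504)) = -3037/(-8 - 16/563) = -3037/(-4520/563) = -3037*(-563/4520) = 1709831/4520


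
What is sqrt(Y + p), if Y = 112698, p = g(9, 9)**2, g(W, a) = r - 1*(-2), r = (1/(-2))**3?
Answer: 3*sqrt(801433)/8 ≈ 335.71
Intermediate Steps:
r = -1/8 (r = (-1/2)**3 = -1/8 ≈ -0.12500)
g(W, a) = 15/8 (g(W, a) = -1/8 - 1*(-2) = -1/8 + 2 = 15/8)
p = 225/64 (p = (15/8)**2 = 225/64 ≈ 3.5156)
sqrt(Y + p) = sqrt(112698 + 225/64) = sqrt(7212897/64) = 3*sqrt(801433)/8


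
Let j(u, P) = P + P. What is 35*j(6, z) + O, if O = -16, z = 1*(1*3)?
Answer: 194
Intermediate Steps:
z = 3 (z = 1*3 = 3)
j(u, P) = 2*P
35*j(6, z) + O = 35*(2*3) - 16 = 35*6 - 16 = 210 - 16 = 194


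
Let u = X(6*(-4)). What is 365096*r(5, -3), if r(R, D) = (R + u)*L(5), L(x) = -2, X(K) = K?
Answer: 13873648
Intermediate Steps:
u = -24 (u = 6*(-4) = -24)
r(R, D) = 48 - 2*R (r(R, D) = (R - 24)*(-2) = (-24 + R)*(-2) = 48 - 2*R)
365096*r(5, -3) = 365096*(48 - 2*5) = 365096*(48 - 10) = 365096*38 = 13873648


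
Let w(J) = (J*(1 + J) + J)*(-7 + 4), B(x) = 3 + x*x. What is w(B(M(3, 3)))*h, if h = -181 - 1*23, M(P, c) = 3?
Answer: 102816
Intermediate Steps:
B(x) = 3 + x²
h = -204 (h = -181 - 23 = -204)
w(J) = -3*J - 3*J*(1 + J) (w(J) = (J + J*(1 + J))*(-3) = -3*J - 3*J*(1 + J))
w(B(M(3, 3)))*h = -3*(3 + 3²)*(2 + (3 + 3²))*(-204) = -3*(3 + 9)*(2 + (3 + 9))*(-204) = -3*12*(2 + 12)*(-204) = -3*12*14*(-204) = -504*(-204) = 102816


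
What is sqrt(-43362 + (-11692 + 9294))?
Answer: 8*I*sqrt(715) ≈ 213.92*I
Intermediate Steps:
sqrt(-43362 + (-11692 + 9294)) = sqrt(-43362 - 2398) = sqrt(-45760) = 8*I*sqrt(715)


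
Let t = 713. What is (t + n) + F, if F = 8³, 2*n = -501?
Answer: 1949/2 ≈ 974.50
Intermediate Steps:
n = -501/2 (n = (½)*(-501) = -501/2 ≈ -250.50)
F = 512
(t + n) + F = (713 - 501/2) + 512 = 925/2 + 512 = 1949/2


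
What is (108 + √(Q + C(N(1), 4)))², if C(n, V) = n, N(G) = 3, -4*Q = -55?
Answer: (216 + √67)²/4 ≈ 12565.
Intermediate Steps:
Q = 55/4 (Q = -¼*(-55) = 55/4 ≈ 13.750)
(108 + √(Q + C(N(1), 4)))² = (108 + √(55/4 + 3))² = (108 + √(67/4))² = (108 + √67/2)²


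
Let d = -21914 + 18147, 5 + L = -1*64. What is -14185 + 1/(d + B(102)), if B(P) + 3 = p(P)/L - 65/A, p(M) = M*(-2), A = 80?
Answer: -19668510003/1386571 ≈ -14185.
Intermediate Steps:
p(M) = -2*M
L = -69 (L = -5 - 1*64 = -5 - 64 = -69)
B(P) = -61/16 + 2*P/69 (B(P) = -3 + (-2*P/(-69) - 65/80) = -3 + (-2*P*(-1/69) - 65*1/80) = -3 + (2*P/69 - 13/16) = -3 + (-13/16 + 2*P/69) = -61/16 + 2*P/69)
d = -3767
-14185 + 1/(d + B(102)) = -14185 + 1/(-3767 + (-61/16 + (2/69)*102)) = -14185 + 1/(-3767 + (-61/16 + 68/23)) = -14185 + 1/(-3767 - 315/368) = -14185 + 1/(-1386571/368) = -14185 - 368/1386571 = -19668510003/1386571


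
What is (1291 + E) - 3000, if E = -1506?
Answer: -3215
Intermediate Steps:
(1291 + E) - 3000 = (1291 - 1506) - 3000 = -215 - 3000 = -3215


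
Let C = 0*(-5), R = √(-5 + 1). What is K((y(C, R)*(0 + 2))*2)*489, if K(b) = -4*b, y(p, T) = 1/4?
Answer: -1956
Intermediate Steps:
R = 2*I (R = √(-4) = 2*I ≈ 2.0*I)
C = 0
y(p, T) = ¼
K((y(C, R)*(0 + 2))*2)*489 = -4*(0 + 2)/4*2*489 = -4*(¼)*2*2*489 = -2*2*489 = -4*1*489 = -4*489 = -1956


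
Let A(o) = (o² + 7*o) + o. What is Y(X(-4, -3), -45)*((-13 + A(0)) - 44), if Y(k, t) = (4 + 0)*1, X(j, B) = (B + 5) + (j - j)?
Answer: -228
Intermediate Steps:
A(o) = o² + 8*o
X(j, B) = 5 + B (X(j, B) = (5 + B) + 0 = 5 + B)
Y(k, t) = 4 (Y(k, t) = 4*1 = 4)
Y(X(-4, -3), -45)*((-13 + A(0)) - 44) = 4*((-13 + 0*(8 + 0)) - 44) = 4*((-13 + 0*8) - 44) = 4*((-13 + 0) - 44) = 4*(-13 - 44) = 4*(-57) = -228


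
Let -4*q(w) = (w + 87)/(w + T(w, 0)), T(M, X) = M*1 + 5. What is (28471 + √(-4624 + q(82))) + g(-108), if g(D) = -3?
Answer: 28468 + I*√18497/2 ≈ 28468.0 + 68.002*I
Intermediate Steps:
T(M, X) = 5 + M (T(M, X) = M + 5 = 5 + M)
q(w) = -(87 + w)/(4*(5 + 2*w)) (q(w) = -(w + 87)/(4*(w + (5 + w))) = -(87 + w)/(4*(5 + 2*w)))
(28471 + √(-4624 + q(82))) + g(-108) = (28471 + √(-4624 + (-87 - 1*82)/(4*(5 + 2*82)))) - 3 = (28471 + √(-4624 + (-87 - 82)/(4*(5 + 164)))) - 3 = (28471 + √(-4624 + (¼)*(-169)/169)) - 3 = (28471 + √(-4624 + (¼)*(1/169)*(-169))) - 3 = (28471 + √(-4624 - ¼)) - 3 = (28471 + √(-18497/4)) - 3 = (28471 + I*√18497/2) - 3 = 28468 + I*√18497/2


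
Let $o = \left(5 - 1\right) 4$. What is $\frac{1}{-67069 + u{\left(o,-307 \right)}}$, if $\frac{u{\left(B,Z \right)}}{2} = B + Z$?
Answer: $- \frac{1}{67651} \approx -1.4782 \cdot 10^{-5}$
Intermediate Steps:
$o = 16$ ($o = 4 \cdot 4 = 16$)
$u{\left(B,Z \right)} = 2 B + 2 Z$ ($u{\left(B,Z \right)} = 2 \left(B + Z\right) = 2 B + 2 Z$)
$\frac{1}{-67069 + u{\left(o,-307 \right)}} = \frac{1}{-67069 + \left(2 \cdot 16 + 2 \left(-307\right)\right)} = \frac{1}{-67069 + \left(32 - 614\right)} = \frac{1}{-67069 - 582} = \frac{1}{-67651} = - \frac{1}{67651}$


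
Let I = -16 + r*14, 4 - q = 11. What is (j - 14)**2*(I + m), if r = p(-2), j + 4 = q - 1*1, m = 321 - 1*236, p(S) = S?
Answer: 27716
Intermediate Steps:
q = -7 (q = 4 - 1*11 = 4 - 11 = -7)
m = 85 (m = 321 - 236 = 85)
j = -12 (j = -4 + (-7 - 1*1) = -4 + (-7 - 1) = -4 - 8 = -12)
r = -2
I = -44 (I = -16 - 2*14 = -16 - 28 = -44)
(j - 14)**2*(I + m) = (-12 - 14)**2*(-44 + 85) = (-26)**2*41 = 676*41 = 27716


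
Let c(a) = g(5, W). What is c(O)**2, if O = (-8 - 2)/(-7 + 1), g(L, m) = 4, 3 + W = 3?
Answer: 16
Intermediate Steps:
W = 0 (W = -3 + 3 = 0)
O = 5/3 (O = -10/(-6) = -10*(-1/6) = 5/3 ≈ 1.6667)
c(a) = 4
c(O)**2 = 4**2 = 16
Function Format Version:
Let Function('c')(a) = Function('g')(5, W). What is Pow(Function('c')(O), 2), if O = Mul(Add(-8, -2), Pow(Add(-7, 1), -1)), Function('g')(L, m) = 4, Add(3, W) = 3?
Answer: 16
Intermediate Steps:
W = 0 (W = Add(-3, 3) = 0)
O = Rational(5, 3) (O = Mul(-10, Pow(-6, -1)) = Mul(-10, Rational(-1, 6)) = Rational(5, 3) ≈ 1.6667)
Function('c')(a) = 4
Pow(Function('c')(O), 2) = Pow(4, 2) = 16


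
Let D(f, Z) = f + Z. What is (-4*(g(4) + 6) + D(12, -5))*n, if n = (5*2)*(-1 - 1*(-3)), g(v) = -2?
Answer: -180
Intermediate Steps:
D(f, Z) = Z + f
n = 20 (n = 10*(-1 + 3) = 10*2 = 20)
(-4*(g(4) + 6) + D(12, -5))*n = (-4*(-2 + 6) + (-5 + 12))*20 = (-4*4 + 7)*20 = (-16 + 7)*20 = -9*20 = -180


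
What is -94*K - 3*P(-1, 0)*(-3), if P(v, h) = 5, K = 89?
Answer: -8321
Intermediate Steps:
-94*K - 3*P(-1, 0)*(-3) = -94*89 - 3*5*(-3) = -8366 - 15*(-3) = -8366 + 45 = -8321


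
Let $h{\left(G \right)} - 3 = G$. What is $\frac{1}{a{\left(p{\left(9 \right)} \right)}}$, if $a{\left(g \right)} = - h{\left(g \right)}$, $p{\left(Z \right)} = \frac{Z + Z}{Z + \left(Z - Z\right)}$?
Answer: $- \frac{1}{5} \approx -0.2$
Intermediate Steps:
$h{\left(G \right)} = 3 + G$
$p{\left(Z \right)} = 2$ ($p{\left(Z \right)} = \frac{2 Z}{Z + 0} = \frac{2 Z}{Z} = 2$)
$a{\left(g \right)} = -3 - g$ ($a{\left(g \right)} = - (3 + g) = -3 - g$)
$\frac{1}{a{\left(p{\left(9 \right)} \right)}} = \frac{1}{-3 - 2} = \frac{1}{-5} = - \frac{1}{5}$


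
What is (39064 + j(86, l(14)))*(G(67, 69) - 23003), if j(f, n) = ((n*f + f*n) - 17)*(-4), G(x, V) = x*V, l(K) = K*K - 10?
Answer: 1632805680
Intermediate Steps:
l(K) = -10 + K² (l(K) = K² - 10 = -10 + K²)
G(x, V) = V*x
j(f, n) = 68 - 8*f*n (j(f, n) = ((f*n + f*n) - 17)*(-4) = (2*f*n - 17)*(-4) = (-17 + 2*f*n)*(-4) = 68 - 8*f*n)
(39064 + j(86, l(14)))*(G(67, 69) - 23003) = (39064 + (68 - 8*86*(-10 + 14²)))*(69*67 - 23003) = (39064 + (68 - 8*86*(-10 + 196)))*(4623 - 23003) = (39064 + (68 - 8*86*186))*(-18380) = (39064 + (68 - 127968))*(-18380) = (39064 - 127900)*(-18380) = -88836*(-18380) = 1632805680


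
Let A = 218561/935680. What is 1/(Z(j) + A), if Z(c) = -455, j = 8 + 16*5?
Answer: -935680/425515839 ≈ -0.0021989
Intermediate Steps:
A = 218561/935680 (A = 218561*(1/935680) = 218561/935680 ≈ 0.23359)
j = 88 (j = 8 + 80 = 88)
1/(Z(j) + A) = 1/(-455 + 218561/935680) = 1/(-425515839/935680) = -935680/425515839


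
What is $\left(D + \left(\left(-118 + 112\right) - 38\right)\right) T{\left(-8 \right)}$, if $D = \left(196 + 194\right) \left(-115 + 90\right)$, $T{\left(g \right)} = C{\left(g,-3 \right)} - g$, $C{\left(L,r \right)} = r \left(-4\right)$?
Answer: $-195880$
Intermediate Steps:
$C{\left(L,r \right)} = - 4 r$
$T{\left(g \right)} = 12 - g$ ($T{\left(g \right)} = \left(-4\right) \left(-3\right) - g = 12 - g$)
$D = -9750$ ($D = 390 \left(-25\right) = -9750$)
$\left(D + \left(\left(-118 + 112\right) - 38\right)\right) T{\left(-8 \right)} = \left(-9750 + \left(\left(-118 + 112\right) - 38\right)\right) \left(12 - -8\right) = \left(-9750 - 44\right) \left(12 + 8\right) = \left(-9750 - 44\right) 20 = \left(-9794\right) 20 = -195880$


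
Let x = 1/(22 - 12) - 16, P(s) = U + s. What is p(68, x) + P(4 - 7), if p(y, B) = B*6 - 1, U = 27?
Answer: -362/5 ≈ -72.400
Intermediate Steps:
P(s) = 27 + s
x = -159/10 (x = 1/10 - 16 = -159/10 ≈ -15.900)
p(y, B) = -1 + 6*B (p(y, B) = 6*B - 1 = -1 + 6*B)
p(68, x) + P(4 - 7) = (-1 + 6*(-159/10)) + (27 + (4 - 7)) = (-1 - 477/5) + (27 - 3) = -482/5 + 24 = -362/5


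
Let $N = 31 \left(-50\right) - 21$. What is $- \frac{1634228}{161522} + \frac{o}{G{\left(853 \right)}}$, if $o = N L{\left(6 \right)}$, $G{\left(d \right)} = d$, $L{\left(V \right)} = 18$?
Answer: $- \frac{2980757800}{68889133} \approx -43.269$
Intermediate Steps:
$N = -1571$ ($N = -1550 - 21 = -1571$)
$o = -28278$ ($o = \left(-1571\right) 18 = -28278$)
$- \frac{1634228}{161522} + \frac{o}{G{\left(853 \right)}} = - \frac{1634228}{161522} - \frac{28278}{853} = \left(-1634228\right) \frac{1}{161522} - \frac{28278}{853} = - \frac{817114}{80761} - \frac{28278}{853} = - \frac{2980757800}{68889133}$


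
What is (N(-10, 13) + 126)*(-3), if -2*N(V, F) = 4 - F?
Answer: -783/2 ≈ -391.50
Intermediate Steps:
N(V, F) = -2 + F/2 (N(V, F) = -(4 - F)/2 = -2 + F/2)
(N(-10, 13) + 126)*(-3) = ((-2 + (½)*13) + 126)*(-3) = ((-2 + 13/2) + 126)*(-3) = (9/2 + 126)*(-3) = (261/2)*(-3) = -783/2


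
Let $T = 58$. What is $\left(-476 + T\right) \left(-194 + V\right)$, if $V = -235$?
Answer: $179322$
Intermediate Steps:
$\left(-476 + T\right) \left(-194 + V\right) = \left(-476 + 58\right) \left(-194 - 235\right) = \left(-418\right) \left(-429\right) = 179322$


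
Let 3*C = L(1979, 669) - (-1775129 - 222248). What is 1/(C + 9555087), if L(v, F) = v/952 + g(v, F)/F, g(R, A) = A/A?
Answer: 1910664/19528667515447 ≈ 9.7839e-8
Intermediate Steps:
g(R, A) = 1
L(v, F) = 1/F + v/952 (L(v, F) = v/952 + 1/F = 1/F + v/952)
C = 1272106767679/1910664 (C = ((1/669 + (1/952)*1979) - (-1775129 - 222248))/3 = ((1/669 + 1979/952) - 1*(-1997377))/3 = (1324903/636888 + 1997377)/3 = (1/3)*(1272106767679/636888) = 1272106767679/1910664 ≈ 6.6579e+5)
1/(C + 9555087) = 1/(1272106767679/1910664 + 9555087) = 1/(19528667515447/1910664) = 1910664/19528667515447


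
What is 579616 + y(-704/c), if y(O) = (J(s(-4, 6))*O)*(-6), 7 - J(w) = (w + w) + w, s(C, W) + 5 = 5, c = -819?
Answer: 22603616/39 ≈ 5.7958e+5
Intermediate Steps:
s(C, W) = 0 (s(C, W) = -5 + 5 = 0)
J(w) = 7 - 3*w (J(w) = 7 - ((w + w) + w) = 7 - (2*w + w) = 7 - 3*w)
y(O) = -42*O (y(O) = ((7 - 3*0)*O)*(-6) = ((7 + 0)*O)*(-6) = (7*O)*(-6) = -42*O)
579616 + y(-704/c) = 579616 - (-29568)/(-819) = 579616 - (-29568)*(-1)/819 = 579616 - 42*704/819 = 579616 - 1408/39 = 22603616/39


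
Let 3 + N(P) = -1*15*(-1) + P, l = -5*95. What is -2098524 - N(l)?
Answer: -2098061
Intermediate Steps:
l = -475
N(P) = 12 + P (N(P) = -3 + (-1*15*(-1) + P) = -3 + (-15*(-1) + P) = -3 + (15 + P) = 12 + P)
-2098524 - N(l) = -2098524 - (12 - 475) = -2098524 - 1*(-463) = -2098524 + 463 = -2098061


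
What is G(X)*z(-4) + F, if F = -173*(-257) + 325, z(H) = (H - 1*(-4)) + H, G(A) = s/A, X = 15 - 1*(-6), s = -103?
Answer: 940918/21 ≈ 44806.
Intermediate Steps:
X = 21 (X = 15 + 6 = 21)
G(A) = -103/A
z(H) = 4 + 2*H (z(H) = (H + 4) + H = (4 + H) + H = 4 + 2*H)
F = 44786 (F = 44461 + 325 = 44786)
G(X)*z(-4) + F = (-103/21)*(4 + 2*(-4)) + 44786 = (-103*1/21)*(4 - 8) + 44786 = -103/21*(-4) + 44786 = 412/21 + 44786 = 940918/21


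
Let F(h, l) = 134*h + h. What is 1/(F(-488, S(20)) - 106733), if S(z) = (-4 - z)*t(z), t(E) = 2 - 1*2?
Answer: -1/172613 ≈ -5.7933e-6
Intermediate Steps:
t(E) = 0 (t(E) = 2 - 2 = 0)
S(z) = 0 (S(z) = (-4 - z)*0 = 0)
F(h, l) = 135*h
1/(F(-488, S(20)) - 106733) = 1/(135*(-488) - 106733) = 1/(-65880 - 106733) = 1/(-172613) = -1/172613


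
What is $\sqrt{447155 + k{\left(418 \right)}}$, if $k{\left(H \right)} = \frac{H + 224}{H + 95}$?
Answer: $\frac{\sqrt{1452810661}}{57} \approx 668.7$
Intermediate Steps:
$k{\left(H \right)} = \frac{224 + H}{95 + H}$
$\sqrt{447155 + k{\left(418 \right)}} = \sqrt{447155 + \frac{224 + 418}{95 + 418}} = \sqrt{447155 + \frac{1}{513} \cdot 642} = \sqrt{447155 + \frac{214}{171}} = \sqrt{\frac{76463719}{171}} = \frac{\sqrt{1452810661}}{57}$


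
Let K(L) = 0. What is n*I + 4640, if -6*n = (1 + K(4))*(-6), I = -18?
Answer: 4622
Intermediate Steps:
n = 1 (n = -(1 + 0)*(-6)/6 = -(-6)/6 = -⅙*(-6) = 1)
n*I + 4640 = 1*(-18) + 4640 = -18 + 4640 = 4622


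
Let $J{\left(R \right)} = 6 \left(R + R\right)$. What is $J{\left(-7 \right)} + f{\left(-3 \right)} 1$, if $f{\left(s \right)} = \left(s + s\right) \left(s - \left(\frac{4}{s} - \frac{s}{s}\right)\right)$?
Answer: $-80$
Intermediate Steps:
$J{\left(R \right)} = 12 R$ ($J{\left(R \right)} = 6 \cdot 2 R = 12 R$)
$f{\left(s \right)} = 2 s \left(1 + s - \frac{4}{s}\right)$ ($f{\left(s \right)} = 2 s \left(s + \left(- \frac{4}{s} + 1\right)\right) = 2 s \left(s + \left(1 - \frac{4}{s}\right)\right) = 2 s \left(1 + s - \frac{4}{s}\right)$)
$J{\left(-7 \right)} + f{\left(-3 \right)} 1 = 12 \left(-7\right) + \left(-8 + 2 \left(-3\right) + 2 \left(-3\right)^{2}\right) 1 = -84 + \left(-8 - 6 + 2 \cdot 9\right) 1 = -84 + \left(-8 - 6 + 18\right) 1 = -84 + 4 \cdot 1 = -84 + 4 = -80$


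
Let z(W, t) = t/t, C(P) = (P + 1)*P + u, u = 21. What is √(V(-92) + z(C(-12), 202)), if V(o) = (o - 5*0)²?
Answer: √8465 ≈ 92.005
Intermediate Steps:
C(P) = 21 + P*(1 + P) (C(P) = (P + 1)*P + 21 = (1 + P)*P + 21 = P*(1 + P) + 21 = 21 + P*(1 + P))
V(o) = o² (V(o) = (o + 0)² = o²)
z(W, t) = 1
√(V(-92) + z(C(-12), 202)) = √((-92)² + 1) = √(8464 + 1) = √8465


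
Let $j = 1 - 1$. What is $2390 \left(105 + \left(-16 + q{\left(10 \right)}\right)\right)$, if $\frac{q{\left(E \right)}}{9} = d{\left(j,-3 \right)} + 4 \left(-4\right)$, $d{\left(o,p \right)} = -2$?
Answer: $-174470$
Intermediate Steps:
$j = 0$ ($j = 1 - 1 = 0$)
$q{\left(E \right)} = -162$ ($q{\left(E \right)} = 9 \left(-2 + 4 \left(-4\right)\right) = 9 \left(-2 - 16\right) = 9 \left(-18\right) = -162$)
$2390 \left(105 + \left(-16 + q{\left(10 \right)}\right)\right) = 2390 \left(105 - 178\right) = 2390 \left(-73\right) = -174470$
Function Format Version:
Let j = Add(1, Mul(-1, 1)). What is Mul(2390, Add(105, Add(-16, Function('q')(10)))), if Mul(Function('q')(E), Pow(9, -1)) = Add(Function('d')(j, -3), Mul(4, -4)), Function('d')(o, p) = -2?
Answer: -174470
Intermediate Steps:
j = 0 (j = Add(1, -1) = 0)
Function('q')(E) = -162 (Function('q')(E) = Mul(9, Add(-2, Mul(4, -4))) = Mul(9, Add(-2, -16)) = Mul(9, -18) = -162)
Mul(2390, Add(105, Add(-16, Function('q')(10)))) = Mul(2390, Add(105, Add(-16, -162))) = Mul(2390, Add(105, -178)) = Mul(2390, -73) = -174470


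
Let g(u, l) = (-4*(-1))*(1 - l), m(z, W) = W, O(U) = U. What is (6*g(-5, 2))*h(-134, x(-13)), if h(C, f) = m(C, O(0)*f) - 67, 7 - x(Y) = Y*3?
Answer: 1608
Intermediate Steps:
g(u, l) = 4 - 4*l (g(u, l) = 4*(1 - l) = 4 - 4*l)
x(Y) = 7 - 3*Y (x(Y) = 7 - Y*3 = 7 - 3*Y)
h(C, f) = -67 (h(C, f) = 0*f - 67 = 0 - 67 = -67)
(6*g(-5, 2))*h(-134, x(-13)) = (6*(4 - 4*2))*(-67) = (6*(4 - 8))*(-67) = (6*(-4))*(-67) = -24*(-67) = 1608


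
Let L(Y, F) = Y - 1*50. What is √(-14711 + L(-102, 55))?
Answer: I*√14863 ≈ 121.91*I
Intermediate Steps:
L(Y, F) = -50 + Y (L(Y, F) = Y - 50 = -50 + Y)
√(-14711 + L(-102, 55)) = √(-14711 + (-50 - 102)) = √(-14711 - 152) = √(-14863) = I*√14863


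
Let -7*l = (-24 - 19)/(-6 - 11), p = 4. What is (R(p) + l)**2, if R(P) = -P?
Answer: 269361/14161 ≈ 19.021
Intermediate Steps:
l = -43/119 (l = -(-24 - 19)/(7*(-6 - 11)) = -(-43)/(7*(-17)) = -(-43)*(-1)/(7*17) = -1/7*43/17 = -43/119 ≈ -0.36134)
(R(p) + l)**2 = (-1*4 - 43/119)**2 = (-4 - 43/119)**2 = (-519/119)**2 = 269361/14161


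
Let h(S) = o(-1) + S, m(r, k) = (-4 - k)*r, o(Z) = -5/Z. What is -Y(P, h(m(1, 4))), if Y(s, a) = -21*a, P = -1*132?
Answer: -63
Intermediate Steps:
m(r, k) = r*(-4 - k)
P = -132
h(S) = 5 + S (h(S) = -5/(-1) + S = -5*(-1) + S = 5 + S)
-Y(P, h(m(1, 4))) = -(-21)*(5 - 1*1*(4 + 4)) = -(-21)*(5 - 1*1*8) = -(-21)*(5 - 8) = -(-21)*(-3) = -1*63 = -63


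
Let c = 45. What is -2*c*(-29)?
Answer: 2610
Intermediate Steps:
-2*c*(-29) = -2*45*(-29) = -90*(-29) = 2610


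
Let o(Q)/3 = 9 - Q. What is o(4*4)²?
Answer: 441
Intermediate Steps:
o(Q) = 27 - 3*Q (o(Q) = 3*(9 - Q) = 27 - 3*Q)
o(4*4)² = (27 - 12*4)² = (27 - 3*16)² = (27 - 48)² = (-21)² = 441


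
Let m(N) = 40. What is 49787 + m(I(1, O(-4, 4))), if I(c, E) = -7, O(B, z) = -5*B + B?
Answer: 49827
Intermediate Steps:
O(B, z) = -4*B
49787 + m(I(1, O(-4, 4))) = 49787 + 40 = 49827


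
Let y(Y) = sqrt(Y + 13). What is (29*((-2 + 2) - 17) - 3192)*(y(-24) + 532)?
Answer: -1960420 - 3685*I*sqrt(11) ≈ -1.9604e+6 - 12222.0*I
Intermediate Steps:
y(Y) = sqrt(13 + Y)
(29*((-2 + 2) - 17) - 3192)*(y(-24) + 532) = (29*((-2 + 2) - 17) - 3192)*(sqrt(13 - 24) + 532) = (29*(0 - 17) - 3192)*(sqrt(-11) + 532) = (29*(-17) - 3192)*(I*sqrt(11) + 532) = (-493 - 3192)*(532 + I*sqrt(11)) = -3685*(532 + I*sqrt(11)) = -1960420 - 3685*I*sqrt(11)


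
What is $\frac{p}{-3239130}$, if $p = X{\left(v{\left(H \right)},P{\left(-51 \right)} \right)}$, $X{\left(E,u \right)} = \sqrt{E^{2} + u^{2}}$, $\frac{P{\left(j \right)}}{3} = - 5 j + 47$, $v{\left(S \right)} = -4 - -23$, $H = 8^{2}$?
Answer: $- \frac{\sqrt{821197}}{3239130} \approx -0.00027977$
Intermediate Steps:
$H = 64$
$v{\left(S \right)} = 19$ ($v{\left(S \right)} = -4 + 23 = 19$)
$P{\left(j \right)} = 141 - 15 j$ ($P{\left(j \right)} = 3 \left(- 5 j + 47\right) = 3 \left(47 - 5 j\right) = 141 - 15 j$)
$p = \sqrt{821197}$ ($p = \sqrt{19^{2} + \left(141 - -765\right)^{2}} = \sqrt{361 + \left(141 + 765\right)^{2}} = \sqrt{361 + 906^{2}} = \sqrt{361 + 820836} = \sqrt{821197} \approx 906.2$)
$\frac{p}{-3239130} = \frac{\sqrt{821197}}{-3239130} = \sqrt{821197} \left(- \frac{1}{3239130}\right) = - \frac{\sqrt{821197}}{3239130}$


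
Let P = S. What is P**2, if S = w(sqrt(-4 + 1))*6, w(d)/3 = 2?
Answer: 1296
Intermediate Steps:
w(d) = 6 (w(d) = 3*2 = 6)
S = 36 (S = 6*6 = 36)
P = 36
P**2 = 36**2 = 1296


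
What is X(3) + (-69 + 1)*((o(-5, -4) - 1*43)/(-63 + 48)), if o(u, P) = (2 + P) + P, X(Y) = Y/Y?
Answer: -3317/15 ≈ -221.13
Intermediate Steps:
X(Y) = 1
o(u, P) = 2 + 2*P
X(3) + (-69 + 1)*((o(-5, -4) - 1*43)/(-63 + 48)) = 1 + (-69 + 1)*(((2 + 2*(-4)) - 1*43)/(-63 + 48)) = 1 - 68*((2 - 8) - 43)/(-15) = 1 - 68*(-6 - 43)*(-1)/15 = 1 - (-3332)*(-1)/15 = 1 - 68*49/15 = 1 - 3332/15 = -3317/15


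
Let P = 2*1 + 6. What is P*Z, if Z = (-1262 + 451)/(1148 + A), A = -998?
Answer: -3244/75 ≈ -43.253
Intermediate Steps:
P = 8 (P = 2 + 6 = 8)
Z = -811/150 (Z = (-1262 + 451)/(1148 - 998) = -811/150 ≈ -5.4067)
P*Z = 8*(-811/150) = -3244/75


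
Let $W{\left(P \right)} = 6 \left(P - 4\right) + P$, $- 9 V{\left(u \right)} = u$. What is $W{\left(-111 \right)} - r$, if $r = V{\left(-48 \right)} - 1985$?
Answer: $\frac{3536}{3} \approx 1178.7$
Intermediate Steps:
$V{\left(u \right)} = - \frac{u}{9}$
$W{\left(P \right)} = -24 + 7 P$ ($W{\left(P \right)} = 6 \left(-4 + P\right) + P = \left(-24 + 6 P\right) + P = -24 + 7 P$)
$r = - \frac{5939}{3}$ ($r = \left(- \frac{1}{9}\right) \left(-48\right) - 1985 = \frac{16}{3} - 1985 = - \frac{5939}{3} \approx -1979.7$)
$W{\left(-111 \right)} - r = \left(-24 + 7 \left(-111\right)\right) - - \frac{5939}{3} = \left(-24 - 777\right) + \frac{5939}{3} = -801 + \frac{5939}{3} = \frac{3536}{3}$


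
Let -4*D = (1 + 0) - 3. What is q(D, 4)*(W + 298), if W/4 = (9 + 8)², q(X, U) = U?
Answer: 5816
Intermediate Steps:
D = ½ (D = -((1 + 0) - 3)/4 = -(1 - 3)/4 = -¼*(-2) = ½ ≈ 0.50000)
W = 1156 (W = 4*(9 + 8)² = 4*17² = 4*289 = 1156)
q(D, 4)*(W + 298) = 4*(1156 + 298) = 4*1454 = 5816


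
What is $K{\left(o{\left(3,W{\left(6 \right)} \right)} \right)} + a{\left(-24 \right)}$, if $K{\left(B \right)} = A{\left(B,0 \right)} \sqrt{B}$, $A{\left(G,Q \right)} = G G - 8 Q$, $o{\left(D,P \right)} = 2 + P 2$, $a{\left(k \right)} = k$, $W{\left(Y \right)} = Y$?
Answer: $-24 + 196 \sqrt{14} \approx 709.37$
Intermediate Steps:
$o{\left(D,P \right)} = 2 + 2 P$
$A{\left(G,Q \right)} = G^{2} - 8 Q$
$K{\left(B \right)} = B^{\frac{5}{2}}$ ($K{\left(B \right)} = \left(B^{2} - 0\right) \sqrt{B} = \left(B^{2} + 0\right) \sqrt{B} = B^{2} \sqrt{B} = B^{\frac{5}{2}}$)
$K{\left(o{\left(3,W{\left(6 \right)} \right)} \right)} + a{\left(-24 \right)} = \left(2 + 2 \cdot 6\right)^{\frac{5}{2}} - 24 = \left(2 + 12\right)^{\frac{5}{2}} - 24 = 14^{\frac{5}{2}} - 24 = 196 \sqrt{14} - 24 = -24 + 196 \sqrt{14}$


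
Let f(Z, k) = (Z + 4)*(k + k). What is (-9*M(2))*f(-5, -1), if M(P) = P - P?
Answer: 0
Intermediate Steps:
M(P) = 0
f(Z, k) = 2*k*(4 + Z) (f(Z, k) = (4 + Z)*(2*k) = 2*k*(4 + Z))
(-9*M(2))*f(-5, -1) = (-9*0)*(2*(-1)*(4 - 5)) = 0*(2*(-1)*(-1)) = 0*2 = 0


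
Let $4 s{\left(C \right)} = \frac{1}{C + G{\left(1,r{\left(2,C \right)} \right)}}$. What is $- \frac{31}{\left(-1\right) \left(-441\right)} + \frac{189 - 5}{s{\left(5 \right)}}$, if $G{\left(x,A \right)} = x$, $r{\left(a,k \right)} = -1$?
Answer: $\frac{1947425}{441} \approx 4415.9$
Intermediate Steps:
$s{\left(C \right)} = \frac{1}{4 \left(1 + C\right)}$ ($s{\left(C \right)} = \frac{1}{4 \left(C + 1\right)} = \frac{1}{4 \left(1 + C\right)}$)
$- \frac{31}{\left(-1\right) \left(-441\right)} + \frac{189 - 5}{s{\left(5 \right)}} = - \frac{31}{\left(-1\right) \left(-441\right)} + \frac{189 - 5}{\frac{1}{4} \frac{1}{1 + 5}} = - \frac{31}{441} + \frac{184}{\frac{1}{4} \cdot \frac{1}{6}} = \left(-31\right) \frac{1}{441} + \frac{184}{\frac{1}{4} \cdot \frac{1}{6}} = - \frac{31}{441} + 184 \frac{1}{\frac{1}{24}} = - \frac{31}{441} + 184 \cdot 24 = - \frac{31}{441} + 4416 = \frac{1947425}{441}$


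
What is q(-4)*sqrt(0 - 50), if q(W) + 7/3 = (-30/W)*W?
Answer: -485*I*sqrt(2)/3 ≈ -228.63*I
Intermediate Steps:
q(W) = -97/3 (q(W) = -7/3 + (-30/W)*W = -7/3 - 30 = -97/3)
q(-4)*sqrt(0 - 50) = -97*sqrt(0 - 50)/3 = -485*I*sqrt(2)/3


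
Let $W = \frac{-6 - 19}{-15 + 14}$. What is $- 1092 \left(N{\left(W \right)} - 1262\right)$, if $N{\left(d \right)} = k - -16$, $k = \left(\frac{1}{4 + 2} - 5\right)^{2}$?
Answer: $\frac{4005365}{3} \approx 1.3351 \cdot 10^{6}$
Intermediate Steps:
$W = 25$ ($W = - \frac{25}{-1} = \left(-25\right) \left(-1\right) = 25$)
$k = \frac{841}{36}$ ($k = \left(\frac{1}{6} - 5\right)^{2} = \left(- \frac{29}{6}\right)^{2} = \frac{841}{36} \approx 23.361$)
$N{\left(d \right)} = \frac{1417}{36}$ ($N{\left(d \right)} = \frac{841}{36} - -16 = \frac{841}{36} + 16 = \frac{1417}{36}$)
$- 1092 \left(N{\left(W \right)} - 1262\right) = - 1092 \left(\frac{1417}{36} - 1262\right) = \left(-1092\right) \left(- \frac{44015}{36}\right) = \frac{4005365}{3}$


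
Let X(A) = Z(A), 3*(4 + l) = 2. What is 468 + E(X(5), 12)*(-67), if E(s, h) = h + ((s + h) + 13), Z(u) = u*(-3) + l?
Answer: -2348/3 ≈ -782.67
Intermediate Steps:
l = -10/3 (l = -4 + (⅓)*2 = -4 + ⅔ = -10/3 ≈ -3.3333)
Z(u) = -10/3 - 3*u (Z(u) = u*(-3) - 10/3 = -3*u - 10/3 = -10/3 - 3*u)
X(A) = -10/3 - 3*A
E(s, h) = 13 + s + 2*h (E(s, h) = h + ((h + s) + 13) = h + (13 + h + s) = 13 + s + 2*h)
468 + E(X(5), 12)*(-67) = 468 + (13 + (-10/3 - 3*5) + 2*12)*(-67) = 468 + (13 + (-10/3 - 15) + 24)*(-67) = 468 + (13 - 55/3 + 24)*(-67) = 468 + (56/3)*(-67) = 468 - 3752/3 = -2348/3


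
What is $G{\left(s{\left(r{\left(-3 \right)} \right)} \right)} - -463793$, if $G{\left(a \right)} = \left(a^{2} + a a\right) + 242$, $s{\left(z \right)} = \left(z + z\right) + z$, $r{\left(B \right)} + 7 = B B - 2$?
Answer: $464035$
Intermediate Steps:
$r{\left(B \right)} = -9 + B^{2}$ ($r{\left(B \right)} = -7 + \left(B B - 2\right) = -7 + \left(B^{2} - 2\right) = -7 + \left(-2 + B^{2}\right) = -9 + B^{2}$)
$s{\left(z \right)} = 3 z$ ($s{\left(z \right)} = 2 z + z = 3 z$)
$G{\left(a \right)} = 242 + 2 a^{2}$ ($G{\left(a \right)} = \left(a^{2} + a^{2}\right) + 242 = 2 a^{2} + 242 = 242 + 2 a^{2}$)
$G{\left(s{\left(r{\left(-3 \right)} \right)} \right)} - -463793 = \left(242 + 2 \left(3 \left(-9 + \left(-3\right)^{2}\right)\right)^{2}\right) - -463793 = \left(242 + 2 \left(3 \left(-9 + 9\right)\right)^{2}\right) + 463793 = \left(242 + 2 \left(3 \cdot 0\right)^{2}\right) + 463793 = \left(242 + 2 \cdot 0^{2}\right) + 463793 = \left(242 + 2 \cdot 0\right) + 463793 = \left(242 + 0\right) + 463793 = 242 + 463793 = 464035$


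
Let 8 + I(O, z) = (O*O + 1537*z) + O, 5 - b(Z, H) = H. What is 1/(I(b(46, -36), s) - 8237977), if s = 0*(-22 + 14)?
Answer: -1/8236263 ≈ -1.2141e-7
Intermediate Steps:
s = 0 (s = 0*(-8) = 0)
b(Z, H) = 5 - H
I(O, z) = -8 + O + O² + 1537*z (I(O, z) = -8 + ((O*O + 1537*z) + O) = -8 + ((O² + 1537*z) + O) = -8 + (O + O² + 1537*z) = -8 + O + O² + 1537*z)
1/(I(b(46, -36), s) - 8237977) = 1/((-8 + (5 - 1*(-36)) + (5 - 1*(-36))² + 1537*0) - 8237977) = 1/((-8 + (5 + 36) + (5 + 36)² + 0) - 8237977) = 1/((-8 + 41 + 41² + 0) - 8237977) = 1/((-8 + 41 + 1681 + 0) - 8237977) = 1/(1714 - 8237977) = 1/(-8236263) = -1/8236263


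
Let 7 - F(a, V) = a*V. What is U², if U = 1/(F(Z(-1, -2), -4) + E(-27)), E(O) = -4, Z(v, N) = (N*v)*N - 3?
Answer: 1/625 ≈ 0.0016000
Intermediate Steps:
Z(v, N) = -3 + v*N² (Z(v, N) = v*N² - 3 = -3 + v*N²)
F(a, V) = 7 - V*a (F(a, V) = 7 - a*V = 7 - V*a)
U = -1/25 (U = 1/((7 - 1*(-4)*(-3 - 1*(-2)²)) - 4) = 1/((7 - 1*(-4)*(-3 - 1*4)) - 4) = 1/((7 - 1*(-4)*(-3 - 4)) - 4) = 1/((7 - 1*(-4)*(-7)) - 4) = 1/((7 - 28) - 4) = 1/(-21 - 4) = 1/(-25) = -1/25 ≈ -0.040000)
U² = (-1/25)² = 1/625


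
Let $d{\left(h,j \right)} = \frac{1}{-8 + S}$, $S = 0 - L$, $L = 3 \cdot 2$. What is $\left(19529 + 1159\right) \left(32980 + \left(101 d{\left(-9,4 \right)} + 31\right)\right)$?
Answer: $\frac{4779476232}{7} \approx 6.8278 \cdot 10^{8}$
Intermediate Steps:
$L = 6$
$S = -6$ ($S = 0 - 6 = -6$)
$d{\left(h,j \right)} = - \frac{1}{14}$ ($d{\left(h,j \right)} = \frac{1}{-8 - 6} = \frac{1}{-14} = - \frac{1}{14}$)
$\left(19529 + 1159\right) \left(32980 + \left(101 d{\left(-9,4 \right)} + 31\right)\right) = \left(19529 + 1159\right) \left(32980 + \left(101 \left(- \frac{1}{14}\right) + 31\right)\right) = 20688 \left(32980 + \left(- \frac{101}{14} + 31\right)\right) = 20688 \left(32980 + \frac{333}{14}\right) = 20688 \cdot \frac{462053}{14} = \frac{4779476232}{7}$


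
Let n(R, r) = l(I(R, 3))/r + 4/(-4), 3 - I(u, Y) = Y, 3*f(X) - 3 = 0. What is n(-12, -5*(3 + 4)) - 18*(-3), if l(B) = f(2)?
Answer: 1854/35 ≈ 52.971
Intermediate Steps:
f(X) = 1 (f(X) = 1 + (⅓)*0 = 1 + 0 = 1)
I(u, Y) = 3 - Y
l(B) = 1
n(R, r) = -1 + 1/r (n(R, r) = 1/r + 4/(-4) = 1/r + 4*(-¼) = 1/r - 1 = -1 + 1/r)
n(-12, -5*(3 + 4)) - 18*(-3) = (1 - (-5)*(3 + 4))/((-5*(3 + 4))) - 18*(-3) = (1 - (-5)*7)/((-5*7)) + 54 = (1 - 1*(-35))/(-35) + 54 = -(1 + 35)/35 + 54 = -1/35*36 + 54 = -36/35 + 54 = 1854/35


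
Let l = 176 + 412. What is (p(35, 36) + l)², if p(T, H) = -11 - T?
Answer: 293764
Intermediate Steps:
l = 588
(p(35, 36) + l)² = ((-11 - 1*35) + 588)² = ((-11 - 35) + 588)² = (-46 + 588)² = 542² = 293764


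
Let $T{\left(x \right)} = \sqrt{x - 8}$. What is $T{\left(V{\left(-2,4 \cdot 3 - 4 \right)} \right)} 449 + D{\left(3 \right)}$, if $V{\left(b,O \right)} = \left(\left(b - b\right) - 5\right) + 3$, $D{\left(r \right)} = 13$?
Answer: $13 + 449 i \sqrt{10} \approx 13.0 + 1419.9 i$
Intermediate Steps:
$V{\left(b,O \right)} = -2$ ($V{\left(b,O \right)} = \left(0 - 5\right) + 3 = -5 + 3 = -2$)
$T{\left(x \right)} = \sqrt{-8 + x}$
$T{\left(V{\left(-2,4 \cdot 3 - 4 \right)} \right)} 449 + D{\left(3 \right)} = \sqrt{-8 - 2} \cdot 449 + 13 = \sqrt{-10} \cdot 449 + 13 = i \sqrt{10} \cdot 449 + 13 = 449 i \sqrt{10} + 13 = 13 + 449 i \sqrt{10}$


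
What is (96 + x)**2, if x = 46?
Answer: 20164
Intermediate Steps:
(96 + x)**2 = (96 + 46)**2 = 142**2 = 20164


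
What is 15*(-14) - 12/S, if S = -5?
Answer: -1038/5 ≈ -207.60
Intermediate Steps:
15*(-14) - 12/S = 15*(-14) - 12/(-5) = -210 - 12*(-⅕) = -210 + 12/5 = -1038/5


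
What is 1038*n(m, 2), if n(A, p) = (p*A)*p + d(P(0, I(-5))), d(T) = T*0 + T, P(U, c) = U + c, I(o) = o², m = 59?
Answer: 270918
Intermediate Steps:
d(T) = T (d(T) = 0 + T = T)
n(A, p) = 25 + A*p² (n(A, p) = (p*A)*p + (0 + (-5)²) = (A*p)*p + (0 + 25) = A*p² + 25 = 25 + A*p²)
1038*n(m, 2) = 1038*(25 + 59*2²) = 1038*(25 + 59*4) = 1038*(25 + 236) = 1038*261 = 270918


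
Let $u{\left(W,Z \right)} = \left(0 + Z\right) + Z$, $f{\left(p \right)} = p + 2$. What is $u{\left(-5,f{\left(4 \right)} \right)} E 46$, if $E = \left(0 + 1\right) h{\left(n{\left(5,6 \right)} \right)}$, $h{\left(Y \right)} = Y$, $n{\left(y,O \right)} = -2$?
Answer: $-1104$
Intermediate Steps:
$f{\left(p \right)} = 2 + p$
$u{\left(W,Z \right)} = 2 Z$ ($u{\left(W,Z \right)} = Z + Z = 2 Z$)
$E = -2$ ($E = \left(0 + 1\right) \left(-2\right) = 1 \left(-2\right) = -2$)
$u{\left(-5,f{\left(4 \right)} \right)} E 46 = 2 \left(2 + 4\right) \left(-2\right) 46 = 2 \cdot 6 \left(-2\right) 46 = 12 \left(-2\right) 46 = \left(-24\right) 46 = -1104$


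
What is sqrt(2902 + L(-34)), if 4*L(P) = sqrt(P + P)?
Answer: sqrt(11608 + 2*I*sqrt(17))/2 ≈ 53.87 + 0.019134*I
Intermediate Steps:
L(P) = sqrt(2)*sqrt(P)/4 (L(P) = sqrt(P + P)/4 = sqrt(2*P)/4 = (sqrt(2)*sqrt(P))/4 = sqrt(2)*sqrt(P)/4)
sqrt(2902 + L(-34)) = sqrt(2902 + sqrt(2)*sqrt(-34)/4) = sqrt(2902 + sqrt(2)*(I*sqrt(34))/4) = sqrt(2902 + I*sqrt(17)/2)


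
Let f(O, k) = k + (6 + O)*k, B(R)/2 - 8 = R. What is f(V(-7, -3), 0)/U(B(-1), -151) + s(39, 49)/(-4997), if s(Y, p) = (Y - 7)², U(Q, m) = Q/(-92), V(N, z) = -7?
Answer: -1024/4997 ≈ -0.20492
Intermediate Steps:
B(R) = 16 + 2*R
U(Q, m) = -Q/92 (U(Q, m) = Q*(-1/92) = -Q/92)
f(O, k) = k + k*(6 + O)
s(Y, p) = (-7 + Y)²
f(V(-7, -3), 0)/U(B(-1), -151) + s(39, 49)/(-4997) = (0*(7 - 7))/((-(16 + 2*(-1))/92)) + (-7 + 39)²/(-4997) = (0*0)/((-(16 - 2)/92)) + 32²*(-1/4997) = 0/((-1/92*14)) + 1024*(-1/4997) = 0/(-7/46) - 1024/4997 = 0*(-46/7) - 1024/4997 = 0 - 1024/4997 = -1024/4997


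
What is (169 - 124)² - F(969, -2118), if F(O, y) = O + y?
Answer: 3174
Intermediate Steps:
(169 - 124)² - F(969, -2118) = (169 - 124)² - (969 - 2118) = 45² - 1*(-1149) = 2025 + 1149 = 3174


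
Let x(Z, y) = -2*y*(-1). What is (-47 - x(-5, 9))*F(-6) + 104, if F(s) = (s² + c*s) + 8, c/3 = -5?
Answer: -8606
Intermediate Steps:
c = -15 (c = 3*(-5) = -15)
x(Z, y) = 2*y
F(s) = 8 + s² - 15*s (F(s) = (s² - 15*s) + 8 = 8 + s² - 15*s)
(-47 - x(-5, 9))*F(-6) + 104 = (-47 - 2*9)*(8 + (-6)² - 15*(-6)) + 104 = (-47 - 1*18)*(8 + 36 + 90) + 104 = (-47 - 18)*134 + 104 = -65*134 + 104 = -8710 + 104 = -8606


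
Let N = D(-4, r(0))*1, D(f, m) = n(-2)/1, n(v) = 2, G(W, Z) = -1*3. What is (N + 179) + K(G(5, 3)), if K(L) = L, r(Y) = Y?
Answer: 178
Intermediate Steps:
G(W, Z) = -3
D(f, m) = 2 (D(f, m) = 2/1 = 2*1 = 2)
N = 2 (N = 2*1 = 2)
(N + 179) + K(G(5, 3)) = (2 + 179) - 3 = 181 - 3 = 178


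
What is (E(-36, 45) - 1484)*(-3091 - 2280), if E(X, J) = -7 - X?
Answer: 7814805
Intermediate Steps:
(E(-36, 45) - 1484)*(-3091 - 2280) = ((-7 - 1*(-36)) - 1484)*(-3091 - 2280) = ((-7 + 36) - 1484)*(-5371) = (29 - 1484)*(-5371) = -1455*(-5371) = 7814805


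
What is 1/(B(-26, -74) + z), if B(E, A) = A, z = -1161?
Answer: -1/1235 ≈ -0.00080972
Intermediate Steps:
1/(B(-26, -74) + z) = 1/(-74 - 1161) = 1/(-1235) = -1/1235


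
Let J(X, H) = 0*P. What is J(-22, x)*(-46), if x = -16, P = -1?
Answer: 0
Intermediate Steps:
J(X, H) = 0 (J(X, H) = 0*(-1) = 0)
J(-22, x)*(-46) = 0*(-46) = 0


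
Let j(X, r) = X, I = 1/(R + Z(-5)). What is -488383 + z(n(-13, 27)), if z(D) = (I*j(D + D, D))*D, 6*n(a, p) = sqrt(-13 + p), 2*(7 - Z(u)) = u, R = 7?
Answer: -145049737/297 ≈ -4.8838e+5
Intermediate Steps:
Z(u) = 7 - u/2
I = 2/33 (I = 1/(7 + (7 - 1/2*(-5))) = 1/(7 + (7 + 5/2)) = 1/(7 + 19/2) = 1/(33/2) = 2/33 ≈ 0.060606)
n(a, p) = sqrt(-13 + p)/6
z(D) = 4*D**2/33 (z(D) = (2*(D + D)/33)*D = (2*(2*D)/33)*D = (4*D/33)*D = 4*D**2/33)
-488383 + z(n(-13, 27)) = -488383 + 4*(sqrt(-13 + 27)/6)**2/33 = -488383 + 4*(sqrt(14)/6)**2/33 = -488383 + (4/33)*(7/18) = -488383 + 14/297 = -145049737/297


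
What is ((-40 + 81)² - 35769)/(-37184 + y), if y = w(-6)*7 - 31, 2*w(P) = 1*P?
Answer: 8522/9309 ≈ 0.91546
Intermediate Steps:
w(P) = P/2 (w(P) = (1*P)/2 = P/2)
y = -52 (y = ((½)*(-6))*7 - 31 = -3*7 - 31 = -21 - 31 = -52)
((-40 + 81)² - 35769)/(-37184 + y) = ((-40 + 81)² - 35769)/(-37184 - 52) = (41² - 35769)/(-37236) = (1681 - 35769)*(-1/37236) = -34088*(-1/37236) = 8522/9309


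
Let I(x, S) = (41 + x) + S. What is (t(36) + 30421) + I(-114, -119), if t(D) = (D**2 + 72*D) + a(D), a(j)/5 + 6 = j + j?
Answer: 34447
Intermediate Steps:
a(j) = -30 + 10*j (a(j) = -30 + 5*(j + j) = -30 + 5*(2*j) = -30 + 10*j)
I(x, S) = 41 + S + x
t(D) = -30 + D**2 + 82*D (t(D) = (D**2 + 72*D) + (-30 + 10*D) = -30 + D**2 + 82*D)
(t(36) + 30421) + I(-114, -119) = ((-30 + 36**2 + 82*36) + 30421) + (41 - 119 - 114) = ((-30 + 1296 + 2952) + 30421) - 192 = (4218 + 30421) - 192 = 34639 - 192 = 34447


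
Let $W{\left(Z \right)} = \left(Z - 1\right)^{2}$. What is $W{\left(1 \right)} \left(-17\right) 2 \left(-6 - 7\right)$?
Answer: $0$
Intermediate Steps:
$W{\left(Z \right)} = \left(-1 + Z\right)^{2}$
$W{\left(1 \right)} \left(-17\right) 2 \left(-6 - 7\right) = \left(-1 + 1\right)^{2} \left(-17\right) 2 \left(-6 - 7\right) = 0^{2} \left(-17\right) 2 \left(-13\right) = 0 \left(-17\right) \left(-26\right) = 0 \left(-26\right) = 0$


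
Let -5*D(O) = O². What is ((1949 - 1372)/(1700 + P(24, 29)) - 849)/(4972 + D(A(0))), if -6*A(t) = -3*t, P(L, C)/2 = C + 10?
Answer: -1508945/8840216 ≈ -0.17069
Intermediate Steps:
P(L, C) = 20 + 2*C (P(L, C) = 2*(C + 10) = 2*(10 + C) = 20 + 2*C)
A(t) = t/2 (A(t) = -(-1)*t/2 = t/2)
D(O) = -O²/5
((1949 - 1372)/(1700 + P(24, 29)) - 849)/(4972 + D(A(0))) = ((1949 - 1372)/(1700 + (20 + 2*29)) - 849)/(4972 - ((½)*0)²/5) = (577/(1700 + (20 + 58)) - 849)/(4972 - ⅕*0²) = (577/(1700 + 78) - 849)/(4972 - ⅕*0) = (577/1778 - 849)/(4972 + 0) = (577*(1/1778) - 849)/4972 = (577/1778 - 849)*(1/4972) = -1508945/1778*1/4972 = -1508945/8840216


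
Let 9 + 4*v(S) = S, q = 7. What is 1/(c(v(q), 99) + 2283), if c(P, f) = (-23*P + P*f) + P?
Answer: 2/4489 ≈ 0.00044553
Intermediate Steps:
v(S) = -9/4 + S/4
c(P, f) = -22*P + P*f
1/(c(v(q), 99) + 2283) = 1/((-9/4 + (1/4)*7)*(-22 + 99) + 2283) = 1/((-9/4 + 7/4)*77 + 2283) = 1/(-1/2*77 + 2283) = 1/(-77/2 + 2283) = 1/(4489/2) = 2/4489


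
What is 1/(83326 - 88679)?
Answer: -1/5353 ≈ -0.00018681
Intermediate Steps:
1/(83326 - 88679) = 1/(-5353) = -1/5353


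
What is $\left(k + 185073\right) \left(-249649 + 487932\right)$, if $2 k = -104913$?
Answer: $\frac{63200514939}{2} \approx 3.16 \cdot 10^{10}$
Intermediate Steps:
$k = - \frac{104913}{2}$ ($k = \frac{1}{2} \left(-104913\right) = - \frac{104913}{2} \approx -52457.0$)
$\left(k + 185073\right) \left(-249649 + 487932\right) = \left(- \frac{104913}{2} + 185073\right) \left(-249649 + 487932\right) = \frac{265233}{2} \cdot 238283 = \frac{63200514939}{2}$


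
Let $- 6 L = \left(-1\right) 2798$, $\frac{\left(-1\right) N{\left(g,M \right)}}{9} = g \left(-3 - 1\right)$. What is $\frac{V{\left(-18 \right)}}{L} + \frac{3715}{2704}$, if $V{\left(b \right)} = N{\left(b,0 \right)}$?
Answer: $- \frac{59291}{3782896} \approx -0.015673$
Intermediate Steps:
$N{\left(g,M \right)} = 36 g$ ($N{\left(g,M \right)} = - 9 g \left(-3 - 1\right) = - 9 g \left(-4\right) = - 9 \left(- 4 g\right) = 36 g$)
$V{\left(b \right)} = 36 b$
$L = \frac{1399}{3}$ ($L = - \frac{\left(-1\right) 2798}{6} = \left(- \frac{1}{6}\right) \left(-2798\right) = \frac{1399}{3} \approx 466.33$)
$\frac{V{\left(-18 \right)}}{L} + \frac{3715}{2704} = \frac{36 \left(-18\right)}{\frac{1399}{3}} + \frac{3715}{2704} = \left(-648\right) \frac{3}{1399} + 3715 \cdot \frac{1}{2704} = - \frac{1944}{1399} + \frac{3715}{2704} = - \frac{59291}{3782896}$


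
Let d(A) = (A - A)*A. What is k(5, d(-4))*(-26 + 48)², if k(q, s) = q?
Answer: 2420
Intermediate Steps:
d(A) = 0 (d(A) = 0*A = 0)
k(5, d(-4))*(-26 + 48)² = 5*(-26 + 48)² = 5*22² = 5*484 = 2420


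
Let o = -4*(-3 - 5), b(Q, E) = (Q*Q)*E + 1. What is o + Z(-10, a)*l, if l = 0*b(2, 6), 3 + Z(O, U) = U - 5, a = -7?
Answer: 32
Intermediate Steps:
b(Q, E) = 1 + E*Q² (b(Q, E) = Q²*E + 1 = E*Q² + 1 = 1 + E*Q²)
o = 32 (o = -4*(-8) = 32)
Z(O, U) = -8 + U (Z(O, U) = -3 + (U - 5) = -3 + (-5 + U) = -8 + U)
l = 0 (l = 0*(1 + 6*2²) = 0*(1 + 6*4) = 0*(1 + 24) = 0*25 = 0)
o + Z(-10, a)*l = 32 + (-8 - 7)*0 = 32 - 15*0 = 32 + 0 = 32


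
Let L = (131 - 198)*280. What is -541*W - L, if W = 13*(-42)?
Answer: 314146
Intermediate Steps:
W = -546
L = -18760 (L = -67*280 = -18760)
-541*W - L = -541*(-546) - 1*(-18760) = 295386 + 18760 = 314146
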